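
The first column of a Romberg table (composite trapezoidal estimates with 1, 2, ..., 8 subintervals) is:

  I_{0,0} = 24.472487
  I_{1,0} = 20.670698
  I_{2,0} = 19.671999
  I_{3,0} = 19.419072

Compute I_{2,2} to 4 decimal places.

19.3348

I_{1,1} = (4·20.670698 − 24.472487) / 3 = 19.403435
I_{2,1} = (4·19.671999 − 20.670698) / 3 = 19.339099
I_{2,2} = 19.339099 + (19.339099 − 19.403435)/15 = 19.334810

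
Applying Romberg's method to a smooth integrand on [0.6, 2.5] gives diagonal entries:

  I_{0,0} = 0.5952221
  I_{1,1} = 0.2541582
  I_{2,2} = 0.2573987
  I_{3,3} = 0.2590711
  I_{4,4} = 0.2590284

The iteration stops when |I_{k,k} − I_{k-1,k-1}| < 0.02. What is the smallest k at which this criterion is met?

k = 2

|I_{1,1} − I_{0,0}| = 0.3410639 ≥ 0.02
|I_{2,2} − I_{1,1}| = 0.0032405 < 0.02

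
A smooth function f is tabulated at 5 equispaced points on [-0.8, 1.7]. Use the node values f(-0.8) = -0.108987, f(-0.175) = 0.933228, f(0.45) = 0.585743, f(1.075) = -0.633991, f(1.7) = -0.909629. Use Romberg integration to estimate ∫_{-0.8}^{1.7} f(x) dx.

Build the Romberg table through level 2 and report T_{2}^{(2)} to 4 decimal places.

T_{0}^{(0)} (trapezoid, 1 panel, h=2.5000): -1.273270
T_{1}^{(0)} (trapezoid, 2 panels, h=1.2500): 0.095544
T_{2}^{(0)} (trapezoid, 4 panels, h=0.6250): 0.234795
T_{1}^{(1)} = 0.095544 + (0.095544 − (-1.273270))/3 = 0.551815
T_{2}^{(1)} = 0.234795 + (0.234795 − 0.095544)/3 = 0.281212
T_{2}^{(2)} = 0.281212 + (0.281212 − 0.551815)/15 = 0.263172

0.2632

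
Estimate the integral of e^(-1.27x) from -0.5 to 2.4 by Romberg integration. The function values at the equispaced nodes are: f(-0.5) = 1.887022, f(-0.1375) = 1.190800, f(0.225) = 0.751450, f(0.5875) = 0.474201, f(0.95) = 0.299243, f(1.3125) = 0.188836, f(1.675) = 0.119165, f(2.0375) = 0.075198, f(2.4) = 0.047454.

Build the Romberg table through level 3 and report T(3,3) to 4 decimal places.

T(0,0) (trapezoid, 1 panel, h=2.9000): 2.804990
T(1,0) (trapezoid, 2 panels, h=1.4500): 1.836397
T(2,0) (trapezoid, 4 panels, h=0.7250): 1.549395
T(3,0) (trapezoid, 8 panels, h=0.3625): 1.473972
T(1,1) = 1.836397 + (1.836397 − 2.804990)/3 = 1.513533
T(2,1) = 1.549395 + (1.549395 − 1.836397)/3 = 1.453728
T(3,1) = 1.473972 + (1.473972 − 1.549395)/3 = 1.448831
T(2,2) = 1.453728 + (1.453728 − 1.513533)/15 = 1.449741
T(3,2) = 1.448831 + (1.448831 − 1.453728)/15 = 1.448505
T(3,3) = 1.448505 + (1.448505 − 1.449741)/63 = 1.448485

1.4485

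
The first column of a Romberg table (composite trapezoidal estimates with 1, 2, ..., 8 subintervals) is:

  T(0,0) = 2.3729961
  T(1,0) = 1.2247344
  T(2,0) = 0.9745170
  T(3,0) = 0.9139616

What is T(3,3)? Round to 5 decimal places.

0.89395

T(1,1) = 1.2247344 + (1.2247344 − 2.3729961)/3 = 0.8419805
T(2,1) = (4·0.9745170 − 1.2247344) / 3 = 0.8911112
T(3,1) = (4·0.9139616 − 0.9745170) / 3 = 0.8937765
T(2,2) = (16·0.8911112 − 0.8419805) / 15 = 0.8943866
T(3,2) = (16·0.8937765 − 0.8911112) / 15 = 0.8939542
T(3,3) = 0.8939542 + (0.8939542 − 0.8943866)/63 = 0.8939473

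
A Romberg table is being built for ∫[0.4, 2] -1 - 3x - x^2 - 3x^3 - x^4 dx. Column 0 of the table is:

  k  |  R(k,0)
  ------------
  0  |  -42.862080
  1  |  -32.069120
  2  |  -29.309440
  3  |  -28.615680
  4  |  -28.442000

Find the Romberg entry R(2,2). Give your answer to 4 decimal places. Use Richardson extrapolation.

-28.3841

R(1,1) = (4·(-32.069120) − (-42.862080)) / 3 = -28.471467
R(2,1) = (4·(-29.309440) − (-32.069120)) / 3 = -28.389547
R(2,2) = -28.389547 + (-28.389547 − (-28.471467))/15 = -28.384086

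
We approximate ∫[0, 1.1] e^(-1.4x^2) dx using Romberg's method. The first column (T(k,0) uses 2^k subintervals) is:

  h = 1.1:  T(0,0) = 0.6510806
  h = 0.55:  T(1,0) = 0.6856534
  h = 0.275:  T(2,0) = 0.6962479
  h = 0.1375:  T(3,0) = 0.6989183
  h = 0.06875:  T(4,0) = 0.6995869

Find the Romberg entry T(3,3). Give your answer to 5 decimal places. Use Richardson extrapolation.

0.69981

Richardson extrapolation on the trapezoidal column (denominator 4−1=3):
T(1,1) = (4·0.6856534 − 0.6510806) / 3 = 0.6971777
T(2,1) = (4·0.6962479 − 0.6856534) / 3 = 0.6997794
T(3,1) = (4·0.6989183 − 0.6962479) / 3 = 0.6998084
T(2,2) = 0.6997794 + (0.6997794 − 0.6971777)/15 = 0.6999528
T(3,2) = 0.6998084 + (0.6998084 − 0.6997794)/15 = 0.6998103
T(3,3) = 0.6998103 + (0.6998103 − 0.6999528)/63 = 0.6998080
(Column j=1 coincides with Simpson's rule on the same nodes.)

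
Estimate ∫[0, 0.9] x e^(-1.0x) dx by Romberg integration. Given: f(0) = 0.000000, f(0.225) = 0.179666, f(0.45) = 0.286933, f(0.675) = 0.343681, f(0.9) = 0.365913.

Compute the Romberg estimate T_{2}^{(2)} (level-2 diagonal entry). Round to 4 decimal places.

T_{0}^{(0)} (trapezoid, 1 panel, h=0.9000): 0.164661
T_{1}^{(0)} (trapezoid, 2 panels, h=0.4500): 0.211450
T_{2}^{(0)} (trapezoid, 4 panels, h=0.2250): 0.223478
T_{1}^{(1)} = 0.211450 + (0.211450 − 0.164661)/3 = 0.227046
T_{2}^{(1)} = 0.223478 + (0.223478 − 0.211450)/3 = 0.227487
T_{2}^{(2)} = 0.227487 + (0.227487 − 0.227046)/15 = 0.227516

0.2275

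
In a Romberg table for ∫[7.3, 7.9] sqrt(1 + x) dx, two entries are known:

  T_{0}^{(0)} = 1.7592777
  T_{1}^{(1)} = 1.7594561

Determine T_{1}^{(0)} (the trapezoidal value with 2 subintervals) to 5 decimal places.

From T_{1}^{(1)} = (4·T_{1}^{(0)} − T_{0}^{(0)})/3, solve for T_{1}^{(0)}:
4·T_{1}^{(0)} = 3·1.7594561 + 1.7592777 = 7.0376460
T_{1}^{(0)} = 1.7594115

1.75941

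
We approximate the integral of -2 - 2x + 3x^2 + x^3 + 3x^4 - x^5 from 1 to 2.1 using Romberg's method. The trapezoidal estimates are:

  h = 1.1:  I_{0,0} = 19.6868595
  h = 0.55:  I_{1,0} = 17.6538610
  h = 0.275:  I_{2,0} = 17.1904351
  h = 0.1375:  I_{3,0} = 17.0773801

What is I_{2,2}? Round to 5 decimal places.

Richardson extrapolation on the trapezoidal column (denominator 4−1=3):
I_{1,1} = (4·17.6538610 − 19.6868595) / 3 = 16.9761948
I_{2,1} = 17.1904351 + (17.1904351 − 17.6538610)/3 = 17.0359598
I_{2,2} = (16·17.0359598 − 16.9761948) / 15 = 17.0399441

17.03994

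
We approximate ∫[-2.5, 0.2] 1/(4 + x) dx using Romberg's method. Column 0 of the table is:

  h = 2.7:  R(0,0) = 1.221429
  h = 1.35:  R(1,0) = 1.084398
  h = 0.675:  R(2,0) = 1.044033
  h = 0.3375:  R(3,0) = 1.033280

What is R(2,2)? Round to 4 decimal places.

R(1,1) = (4·1.084398 − 1.221429) / 3 = 1.038721
R(2,1) = (4·1.044033 − 1.084398) / 3 = 1.030578
R(2,2) = (16·1.030578 − 1.038721) / 15 = 1.030035

1.0300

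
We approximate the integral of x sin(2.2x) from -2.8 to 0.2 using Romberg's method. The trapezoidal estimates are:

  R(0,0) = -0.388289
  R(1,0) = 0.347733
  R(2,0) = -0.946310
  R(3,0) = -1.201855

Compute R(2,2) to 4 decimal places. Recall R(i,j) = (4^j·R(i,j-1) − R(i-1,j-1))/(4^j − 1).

-1.5090

Richardson extrapolation on the trapezoidal column (denominator 4−1=3):
R(1,1) = (4·0.347733 − (-0.388289)) / 3 = 0.593074
R(2,1) = -0.946310 + (-0.946310 − 0.347733)/3 = -1.377658
R(2,2) = -1.377658 + (-1.377658 − 0.593074)/15 = -1.509040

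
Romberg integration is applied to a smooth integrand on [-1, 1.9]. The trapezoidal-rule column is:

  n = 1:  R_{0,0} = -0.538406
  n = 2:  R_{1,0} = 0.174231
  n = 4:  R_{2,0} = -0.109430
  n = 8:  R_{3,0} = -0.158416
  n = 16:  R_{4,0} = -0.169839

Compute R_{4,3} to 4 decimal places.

Richardson extrapolation on the trapezoidal column (denominator 4−1=3):
R_{2,1} = -0.109430 + (-0.109430 − 0.174231)/3 = -0.203984
R_{3,1} = -0.158416 + (-0.158416 − (-0.109430))/3 = -0.174745
R_{4,1} = (4·(-0.169839) − (-0.158416)) / 3 = -0.173647
R_{3,2} = (16·(-0.174745) − (-0.203984)) / 15 = -0.172796
R_{4,2} = -0.173647 + (-0.173647 − (-0.174745))/15 = -0.173574
R_{4,3} = -0.173574 + (-0.173574 − (-0.172796))/63 = -0.173586

-0.1736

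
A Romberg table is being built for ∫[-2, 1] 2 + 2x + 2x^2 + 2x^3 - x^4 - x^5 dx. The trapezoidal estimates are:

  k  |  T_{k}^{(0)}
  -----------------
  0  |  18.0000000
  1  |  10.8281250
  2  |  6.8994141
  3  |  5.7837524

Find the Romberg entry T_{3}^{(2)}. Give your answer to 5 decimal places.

5.40000

T_{2}^{(1)} = (4·6.8994141 − 10.8281250) / 3 = 5.5898438
T_{3}^{(1)} = 5.7837524 + (5.7837524 − 6.8994141)/3 = 5.4118652
T_{3}^{(2)} = 5.4118652 + (5.4118652 − 5.5898438)/15 = 5.4000000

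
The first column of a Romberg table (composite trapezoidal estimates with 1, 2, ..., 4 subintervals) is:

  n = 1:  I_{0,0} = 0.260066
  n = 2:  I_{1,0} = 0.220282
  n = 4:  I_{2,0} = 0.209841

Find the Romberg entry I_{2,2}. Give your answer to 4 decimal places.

0.2063

I_{1,1} = 0.220282 + (0.220282 − 0.260066)/3 = 0.207021
I_{2,1} = 0.209841 + (0.209841 − 0.220282)/3 = 0.206361
I_{2,2} = (16·0.206361 − 0.207021) / 15 = 0.206317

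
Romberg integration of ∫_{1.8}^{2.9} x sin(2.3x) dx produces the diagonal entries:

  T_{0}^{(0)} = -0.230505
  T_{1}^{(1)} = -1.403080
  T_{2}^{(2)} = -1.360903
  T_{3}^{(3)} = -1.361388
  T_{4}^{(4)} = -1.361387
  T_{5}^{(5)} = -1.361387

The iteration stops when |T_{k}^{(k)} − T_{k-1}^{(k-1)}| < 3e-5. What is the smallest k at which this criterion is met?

k = 4

|T_{1}^{(1)} − T_{0}^{(0)}| = 1.172575 ≥ 3e-5
|T_{2}^{(2)} − T_{1}^{(1)}| = 0.042177 ≥ 3e-5
|T_{3}^{(3)} − T_{2}^{(2)}| = 0.000485 ≥ 3e-5
|T_{4}^{(4)} − T_{3}^{(3)}| = 0.000001 < 3e-5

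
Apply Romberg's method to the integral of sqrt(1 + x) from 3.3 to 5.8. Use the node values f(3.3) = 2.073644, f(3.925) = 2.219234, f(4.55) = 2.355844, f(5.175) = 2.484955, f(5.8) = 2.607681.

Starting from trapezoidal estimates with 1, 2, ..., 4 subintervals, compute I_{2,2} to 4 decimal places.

5.8770

I_{0,0} (trapezoid, 1 panel, h=2.5000): 5.851656
I_{1,0} (trapezoid, 2 panels, h=1.2500): 5.870633
I_{2,0} (trapezoid, 4 panels, h=0.6250): 5.875435
I_{1,1} = 5.870633 + (5.870633 − 5.851656)/3 = 5.876959
I_{2,1} = 5.875435 + (5.875435 − 5.870633)/3 = 5.877036
I_{2,2} = 5.877036 + (5.877036 − 5.876959)/15 = 5.877041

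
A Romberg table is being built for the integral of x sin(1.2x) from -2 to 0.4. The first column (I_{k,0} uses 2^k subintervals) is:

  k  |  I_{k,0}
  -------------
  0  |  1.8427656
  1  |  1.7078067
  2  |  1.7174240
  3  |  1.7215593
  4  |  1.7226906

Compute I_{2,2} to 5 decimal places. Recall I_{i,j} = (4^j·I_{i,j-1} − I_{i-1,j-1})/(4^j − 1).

1.72448

Richardson extrapolation on the trapezoidal column (denominator 4−1=3):
I_{1,1} = (4·1.7078067 − 1.8427656) / 3 = 1.6628204
I_{2,1} = (4·1.7174240 − 1.7078067) / 3 = 1.7206298
I_{2,2} = (16·1.7206298 − 1.6628204) / 15 = 1.7244838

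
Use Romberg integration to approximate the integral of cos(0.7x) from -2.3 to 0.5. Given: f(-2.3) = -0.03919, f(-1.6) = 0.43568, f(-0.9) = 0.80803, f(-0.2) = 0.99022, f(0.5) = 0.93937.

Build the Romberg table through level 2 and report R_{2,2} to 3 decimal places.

1.917

R_{0,0} (trapezoid, 1 panel, h=2.8000): 1.26025
R_{1,0} (trapezoid, 2 panels, h=1.4000): 1.76137
R_{2,0} (trapezoid, 4 panels, h=0.7000): 1.87881
R_{1,1} = 1.76137 + (1.76137 − 1.26025)/3 = 1.92841
R_{2,1} = 1.87881 + (1.87881 − 1.76137)/3 = 1.91796
R_{2,2} = 1.91796 + (1.91796 − 1.92841)/15 = 1.91726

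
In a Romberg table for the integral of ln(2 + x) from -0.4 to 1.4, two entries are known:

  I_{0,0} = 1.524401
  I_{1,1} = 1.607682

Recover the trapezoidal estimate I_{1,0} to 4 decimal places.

From I_{1,1} = (4·I_{1,0} − I_{0,0})/3, solve for I_{1,0}:
4·I_{1,0} = 3·1.607682 + 1.524401 = 6.347447
I_{1,0} = 1.586862

1.5869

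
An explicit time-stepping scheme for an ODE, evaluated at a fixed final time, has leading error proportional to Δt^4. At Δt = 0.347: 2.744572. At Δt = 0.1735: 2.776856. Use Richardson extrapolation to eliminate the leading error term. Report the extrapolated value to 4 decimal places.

2.7790

The leading error scales as Δt^4; refining by a factor of 2 reduces it by 2^4 = 16.
Extrapolated value = (16·A(Δt/2) − A(Δt)) / (16 − 1)
= (16·2.776856 − 2.744572) / 15
= 41.685124 / 15 = 2.779008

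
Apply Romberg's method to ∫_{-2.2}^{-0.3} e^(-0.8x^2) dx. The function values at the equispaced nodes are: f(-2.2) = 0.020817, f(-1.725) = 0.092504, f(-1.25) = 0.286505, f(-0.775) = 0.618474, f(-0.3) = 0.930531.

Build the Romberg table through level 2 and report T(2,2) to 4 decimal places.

T(0,0) (trapezoid, 1 panel, h=1.9000): 0.903781
T(1,0) (trapezoid, 2 panels, h=0.9500): 0.724070
T(2,0) (trapezoid, 4 panels, h=0.4750): 0.699750
T(1,1) = 0.724070 + (0.724070 − 0.903781)/3 = 0.664166
T(2,1) = 0.699750 + (0.699750 − 0.724070)/3 = 0.691643
T(2,2) = 0.691643 + (0.691643 − 0.664166)/15 = 0.693475

0.6935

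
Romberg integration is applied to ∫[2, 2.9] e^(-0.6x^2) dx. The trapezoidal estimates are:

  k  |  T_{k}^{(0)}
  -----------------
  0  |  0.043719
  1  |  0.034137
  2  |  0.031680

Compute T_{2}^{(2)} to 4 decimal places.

0.0309

T_{1}^{(1)} = 0.034137 + (0.034137 − 0.043719)/3 = 0.030943
T_{2}^{(1)} = (4·0.031680 − 0.034137) / 3 = 0.030861
T_{2}^{(2)} = 0.030861 + (0.030861 − 0.030943)/15 = 0.030856
(Column j=1 coincides with Simpson's rule on the same nodes.)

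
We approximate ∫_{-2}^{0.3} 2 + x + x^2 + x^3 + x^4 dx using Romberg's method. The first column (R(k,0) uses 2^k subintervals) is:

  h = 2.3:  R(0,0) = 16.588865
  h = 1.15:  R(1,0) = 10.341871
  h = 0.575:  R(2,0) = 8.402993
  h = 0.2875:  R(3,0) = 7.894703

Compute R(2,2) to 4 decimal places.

Richardson extrapolation on the trapezoidal column (denominator 4−1=3):
R(1,1) = (4·10.341871 − 16.588865) / 3 = 8.259540
R(2,1) = 8.402993 + (8.402993 − 10.341871)/3 = 7.756700
R(2,2) = 7.756700 + (7.756700 − 8.259540)/15 = 7.723177

7.7232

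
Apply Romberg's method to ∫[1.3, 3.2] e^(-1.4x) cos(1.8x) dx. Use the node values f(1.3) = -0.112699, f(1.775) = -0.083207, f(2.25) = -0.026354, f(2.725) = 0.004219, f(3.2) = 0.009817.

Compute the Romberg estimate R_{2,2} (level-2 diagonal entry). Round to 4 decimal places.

R_{0,0} (trapezoid, 1 panel, h=1.9000): -0.097738
R_{1,0} (trapezoid, 2 panels, h=0.9500): -0.073905
R_{2,0} (trapezoid, 4 panels, h=0.4750): -0.074472
R_{1,1} = -0.073905 + (-0.073905 − (-0.097738))/3 = -0.065961
R_{2,1} = -0.074472 + (-0.074472 − (-0.073905))/3 = -0.074661
R_{2,2} = -0.074661 + (-0.074661 − (-0.065961))/15 = -0.075241

-0.0752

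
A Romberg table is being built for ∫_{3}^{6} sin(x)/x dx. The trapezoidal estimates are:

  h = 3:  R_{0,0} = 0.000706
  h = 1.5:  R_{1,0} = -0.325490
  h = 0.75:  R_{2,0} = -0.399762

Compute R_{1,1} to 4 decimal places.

-0.4342

Richardson extrapolation on the trapezoidal column (denominator 4−1=3):
R_{1,1} = -0.325490 + (-0.325490 − 0.000706)/3 = -0.434222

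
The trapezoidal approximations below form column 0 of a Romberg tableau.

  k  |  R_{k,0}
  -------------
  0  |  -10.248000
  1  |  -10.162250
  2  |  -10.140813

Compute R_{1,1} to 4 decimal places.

-10.1337

R_{1,1} = (4·(-10.162250) − (-10.248000)) / 3 = -10.133667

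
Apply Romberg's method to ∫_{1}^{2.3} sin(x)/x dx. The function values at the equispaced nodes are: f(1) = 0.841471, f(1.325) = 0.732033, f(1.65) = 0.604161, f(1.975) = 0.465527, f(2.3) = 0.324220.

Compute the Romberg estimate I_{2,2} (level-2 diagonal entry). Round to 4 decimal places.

I_{0,0} (trapezoid, 1 panel, h=1.3000): 0.757699
I_{1,0} (trapezoid, 2 panels, h=0.6500): 0.771554
I_{2,0} (trapezoid, 4 panels, h=0.3250): 0.774984
I_{1,1} = 0.771554 + (0.771554 − 0.757699)/3 = 0.776172
I_{2,1} = 0.774984 + (0.774984 − 0.771554)/3 = 0.776127
I_{2,2} = 0.776127 + (0.776127 − 0.776172)/15 = 0.776124

0.7761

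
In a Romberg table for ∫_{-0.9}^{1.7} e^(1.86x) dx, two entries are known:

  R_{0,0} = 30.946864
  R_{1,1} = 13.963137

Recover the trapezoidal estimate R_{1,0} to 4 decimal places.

From R_{1,1} = (4·R_{1,0} − R_{0,0})/3, solve for R_{1,0}:
4·R_{1,0} = 3·13.963137 + 30.946864 = 72.836275
R_{1,0} = 18.209069

18.2091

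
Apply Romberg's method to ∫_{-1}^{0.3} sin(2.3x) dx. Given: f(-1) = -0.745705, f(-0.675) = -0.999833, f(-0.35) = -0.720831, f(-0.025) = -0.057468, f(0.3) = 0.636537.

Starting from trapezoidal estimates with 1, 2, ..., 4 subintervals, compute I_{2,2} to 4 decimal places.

I_{0,0} (trapezoid, 1 panel, h=1.3000): -0.070959
I_{1,0} (trapezoid, 2 panels, h=0.6500): -0.504020
I_{2,0} (trapezoid, 4 panels, h=0.3250): -0.595633
I_{1,1} = -0.504020 + (-0.504020 − (-0.070959))/3 = -0.648374
I_{2,1} = -0.595633 + (-0.595633 − (-0.504020))/3 = -0.626171
I_{2,2} = -0.626171 + (-0.626171 − (-0.648374))/15 = -0.624691

-0.6247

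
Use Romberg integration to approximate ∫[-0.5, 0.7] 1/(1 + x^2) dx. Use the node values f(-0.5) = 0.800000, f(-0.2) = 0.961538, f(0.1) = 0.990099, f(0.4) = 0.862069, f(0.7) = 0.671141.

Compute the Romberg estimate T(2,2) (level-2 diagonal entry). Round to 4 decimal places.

1.0738

T(0,0) (trapezoid, 1 panel, h=1.2000): 0.882685
T(1,0) (trapezoid, 2 panels, h=0.6000): 1.035402
T(2,0) (trapezoid, 4 panels, h=0.3000): 1.064783
T(1,1) = 1.035402 + (1.035402 − 0.882685)/3 = 1.086308
T(2,1) = 1.064783 + (1.064783 − 1.035402)/3 = 1.074577
T(2,2) = 1.074577 + (1.074577 − 1.086308)/15 = 1.073795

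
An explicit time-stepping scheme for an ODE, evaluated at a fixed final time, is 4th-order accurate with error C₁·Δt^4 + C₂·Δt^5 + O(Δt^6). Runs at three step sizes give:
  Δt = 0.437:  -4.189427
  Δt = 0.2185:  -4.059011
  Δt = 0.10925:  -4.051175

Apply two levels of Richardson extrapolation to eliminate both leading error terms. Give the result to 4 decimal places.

First eliminate the Δt^4 term (factor 2^4 = 16):
  B₁ = (16·(-4.059011) − (-4.189427))/15 = -4.050317
  B₂ = (16·(-4.051175) − (-4.059011))/15 = -4.050653
Then eliminate the Δt^5 term (factor 2^5 = 32):
  (32·(-4.050653) − (-4.050317))/31 = -4.050664

-4.0507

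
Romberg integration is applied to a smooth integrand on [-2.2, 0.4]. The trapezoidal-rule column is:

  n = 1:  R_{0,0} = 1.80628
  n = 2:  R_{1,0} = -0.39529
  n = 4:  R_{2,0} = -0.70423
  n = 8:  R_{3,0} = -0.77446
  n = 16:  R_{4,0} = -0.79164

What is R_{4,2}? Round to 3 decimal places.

Richardson extrapolation on the trapezoidal column (denominator 4−1=3):
R_{3,1} = -0.77446 + (-0.77446 − (-0.70423))/3 = -0.79787
R_{4,1} = -0.79164 + (-0.79164 − (-0.77446))/3 = -0.79737
R_{4,2} = -0.79737 + (-0.79737 − (-0.79787))/15 = -0.79734

-0.797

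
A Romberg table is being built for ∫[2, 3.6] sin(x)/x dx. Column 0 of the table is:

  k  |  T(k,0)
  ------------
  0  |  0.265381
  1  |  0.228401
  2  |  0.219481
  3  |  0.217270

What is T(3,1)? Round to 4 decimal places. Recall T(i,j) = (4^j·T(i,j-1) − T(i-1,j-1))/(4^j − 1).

Richardson extrapolation on the trapezoidal column (denominator 4−1=3):
T(3,1) = (4·0.217270 − 0.219481) / 3 = 0.216533
(Column j=1 coincides with Simpson's rule on the same nodes.)

0.2165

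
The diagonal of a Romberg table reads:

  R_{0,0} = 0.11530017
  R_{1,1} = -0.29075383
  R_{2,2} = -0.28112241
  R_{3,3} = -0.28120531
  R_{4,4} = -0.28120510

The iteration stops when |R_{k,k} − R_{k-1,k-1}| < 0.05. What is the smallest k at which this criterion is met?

|R_{1,1} − R_{0,0}| = 0.40605400 ≥ 0.05
|R_{2,2} − R_{1,1}| = 0.00963142 < 0.05

k = 2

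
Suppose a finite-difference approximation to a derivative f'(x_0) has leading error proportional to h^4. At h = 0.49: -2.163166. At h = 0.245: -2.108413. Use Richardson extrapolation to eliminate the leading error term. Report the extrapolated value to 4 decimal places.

-2.1048

Extrapolated value = (16·A(h/2) − A(h)) / (16 − 1)
= (16·(-2.108413) − (-2.163166)) / 15
= -31.571442 / 15 = -2.104763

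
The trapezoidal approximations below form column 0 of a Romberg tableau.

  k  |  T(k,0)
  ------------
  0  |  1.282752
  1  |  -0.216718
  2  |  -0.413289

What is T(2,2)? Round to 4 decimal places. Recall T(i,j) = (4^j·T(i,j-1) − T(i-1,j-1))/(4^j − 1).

Richardson extrapolation on the trapezoidal column (denominator 4−1=3):
T(1,1) = (4·(-0.216718) − 1.282752) / 3 = -0.716541
T(2,1) = -0.413289 + (-0.413289 − (-0.216718))/3 = -0.478813
T(2,2) = (16·(-0.478813) − (-0.716541)) / 15 = -0.462964
(Column j=1 coincides with Simpson's rule on the same nodes.)

-0.4630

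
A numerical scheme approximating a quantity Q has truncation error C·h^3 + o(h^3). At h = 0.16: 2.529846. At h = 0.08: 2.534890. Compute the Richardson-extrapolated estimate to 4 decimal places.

2.5356

The leading error scales as h^3; refining by a factor of 2 reduces it by 2^3 = 8.
Extrapolated value = (8·A(h/2) − A(h)) / (8 − 1)
= (8·2.534890 − 2.529846) / 7
= 17.749274 / 7 = 2.535611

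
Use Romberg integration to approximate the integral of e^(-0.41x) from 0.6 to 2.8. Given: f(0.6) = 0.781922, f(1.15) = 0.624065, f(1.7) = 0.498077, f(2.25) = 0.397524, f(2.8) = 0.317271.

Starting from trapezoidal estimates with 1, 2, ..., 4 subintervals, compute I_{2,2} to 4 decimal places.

I_{0,0} (trapezoid, 1 panel, h=2.2000): 1.209112
I_{1,0} (trapezoid, 2 panels, h=1.1000): 1.152441
I_{2,0} (trapezoid, 4 panels, h=0.5500): 1.138094
I_{1,1} = 1.152441 + (1.152441 − 1.209112)/3 = 1.133551
I_{2,1} = 1.138094 + (1.138094 − 1.152441)/3 = 1.133312
I_{2,2} = 1.133312 + (1.133312 − 1.133551)/15 = 1.133296

1.1333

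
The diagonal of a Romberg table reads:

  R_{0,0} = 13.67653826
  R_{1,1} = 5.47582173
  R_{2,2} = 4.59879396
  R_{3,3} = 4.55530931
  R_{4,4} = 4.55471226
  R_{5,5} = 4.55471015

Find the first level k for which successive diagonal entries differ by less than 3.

|R_{1,1} − R_{0,0}| = 8.20071653 ≥ 3
|R_{2,2} − R_{1,1}| = 0.87702777 < 3

k = 2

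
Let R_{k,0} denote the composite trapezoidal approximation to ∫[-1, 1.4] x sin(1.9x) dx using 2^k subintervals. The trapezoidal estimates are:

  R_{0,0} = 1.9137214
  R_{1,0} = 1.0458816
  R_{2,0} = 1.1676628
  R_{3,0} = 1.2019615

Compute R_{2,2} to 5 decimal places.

1.23837

Richardson extrapolation on the trapezoidal column (denominator 4−1=3):
R_{1,1} = (4·1.0458816 − 1.9137214) / 3 = 0.7566017
R_{2,1} = 1.1676628 + (1.1676628 − 1.0458816)/3 = 1.2082565
R_{2,2} = (16·1.2082565 − 0.7566017) / 15 = 1.2383668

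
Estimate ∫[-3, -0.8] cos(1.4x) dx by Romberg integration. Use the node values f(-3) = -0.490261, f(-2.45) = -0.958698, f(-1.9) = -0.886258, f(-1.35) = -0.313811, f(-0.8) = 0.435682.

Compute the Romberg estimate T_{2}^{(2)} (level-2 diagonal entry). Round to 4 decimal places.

T_{0}^{(0)} (trapezoid, 1 panel, h=2.2000): -0.060037
T_{1}^{(0)} (trapezoid, 2 panels, h=1.1000): -1.004902
T_{2}^{(0)} (trapezoid, 4 panels, h=0.5500): -1.202331
T_{1}^{(1)} = -1.004902 + (-1.004902 − (-0.060037))/3 = -1.319857
T_{2}^{(1)} = -1.202331 + (-1.202331 − (-1.004902))/3 = -1.268141
T_{2}^{(2)} = -1.268141 + (-1.268141 − (-1.319857))/15 = -1.264693

-1.2647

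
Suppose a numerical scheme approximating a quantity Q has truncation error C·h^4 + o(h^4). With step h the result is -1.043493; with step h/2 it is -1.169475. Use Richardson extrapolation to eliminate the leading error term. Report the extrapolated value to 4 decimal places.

Extrapolated value = (16·A(h/2) − A(h)) / (16 − 1)
= (16·(-1.169475) − (-1.043493)) / 15
= -17.668107 / 15 = -1.177874

-1.1779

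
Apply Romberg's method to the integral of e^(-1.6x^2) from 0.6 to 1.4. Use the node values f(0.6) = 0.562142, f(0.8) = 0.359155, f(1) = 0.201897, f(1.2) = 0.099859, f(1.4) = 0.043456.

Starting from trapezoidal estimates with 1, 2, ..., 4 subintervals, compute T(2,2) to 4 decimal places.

0.1898

T(0,0) (trapezoid, 1 panel, h=0.8000): 0.242239
T(1,0) (trapezoid, 2 panels, h=0.4000): 0.201878
T(2,0) (trapezoid, 4 panels, h=0.2000): 0.192742
T(1,1) = 0.201878 + (0.201878 − 0.242239)/3 = 0.188424
T(2,1) = 0.192742 + (0.192742 − 0.201878)/3 = 0.189697
T(2,2) = 0.189697 + (0.189697 − 0.188424)/15 = 0.189782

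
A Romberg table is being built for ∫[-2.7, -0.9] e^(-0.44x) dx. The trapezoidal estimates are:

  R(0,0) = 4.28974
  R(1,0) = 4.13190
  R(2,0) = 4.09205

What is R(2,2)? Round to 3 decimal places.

4.079

Richardson extrapolation on the trapezoidal column (denominator 4−1=3):
R(1,1) = 4.13190 + (4.13190 − 4.28974)/3 = 4.07929
R(2,1) = 4.09205 + (4.09205 − 4.13190)/3 = 4.07877
R(2,2) = (16·4.07877 − 4.07929) / 15 = 4.07874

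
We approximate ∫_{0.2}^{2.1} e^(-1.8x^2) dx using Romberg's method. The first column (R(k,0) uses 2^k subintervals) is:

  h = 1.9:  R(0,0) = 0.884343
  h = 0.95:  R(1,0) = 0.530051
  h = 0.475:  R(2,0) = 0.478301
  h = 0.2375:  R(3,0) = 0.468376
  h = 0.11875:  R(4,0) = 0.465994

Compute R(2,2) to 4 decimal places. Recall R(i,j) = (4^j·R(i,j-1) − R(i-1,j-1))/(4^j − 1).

0.4643

Richardson extrapolation on the trapezoidal column (denominator 4−1=3):
R(1,1) = 0.530051 + (0.530051 − 0.884343)/3 = 0.411954
R(2,1) = (4·0.478301 − 0.530051) / 3 = 0.461051
R(2,2) = (16·0.461051 − 0.411954) / 15 = 0.464324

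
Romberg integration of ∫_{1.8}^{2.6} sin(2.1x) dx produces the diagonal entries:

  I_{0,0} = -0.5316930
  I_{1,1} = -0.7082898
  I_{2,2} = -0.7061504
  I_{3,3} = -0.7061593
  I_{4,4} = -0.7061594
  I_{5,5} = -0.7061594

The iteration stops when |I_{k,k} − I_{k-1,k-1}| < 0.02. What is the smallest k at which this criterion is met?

|I_{1,1} − I_{0,0}| = 0.1765968 ≥ 0.02
|I_{2,2} − I_{1,1}| = 0.0021394 < 0.02

k = 2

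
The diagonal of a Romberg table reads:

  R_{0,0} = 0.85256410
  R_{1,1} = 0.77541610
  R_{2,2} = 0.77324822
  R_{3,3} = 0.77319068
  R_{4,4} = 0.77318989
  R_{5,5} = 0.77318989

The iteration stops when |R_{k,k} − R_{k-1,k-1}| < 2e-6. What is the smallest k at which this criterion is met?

k = 4

|R_{1,1} − R_{0,0}| = 0.07714800 ≥ 2e-6
|R_{2,2} − R_{1,1}| = 0.00216788 ≥ 2e-6
|R_{3,3} − R_{2,2}| = 0.00005754 ≥ 2e-6
|R_{4,4} − R_{3,3}| = 0.00000079 < 2e-6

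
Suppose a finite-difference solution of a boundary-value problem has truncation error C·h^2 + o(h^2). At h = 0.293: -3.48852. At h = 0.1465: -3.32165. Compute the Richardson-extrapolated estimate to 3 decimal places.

Extrapolated value = (4·A(h/2) − A(h)) / (4 − 1)
= (4·(-3.32165) − (-3.48852)) / 3
= -9.79808 / 3 = -3.26603

-3.266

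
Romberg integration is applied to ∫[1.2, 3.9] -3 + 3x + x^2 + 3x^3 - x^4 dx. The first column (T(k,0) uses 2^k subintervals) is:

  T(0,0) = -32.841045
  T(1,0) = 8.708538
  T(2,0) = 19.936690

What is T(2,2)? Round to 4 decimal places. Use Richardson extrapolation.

Richardson extrapolation on the trapezoidal column (denominator 4−1=3):
T(1,1) = 8.708538 + (8.708538 − (-32.841045))/3 = 22.558399
T(2,1) = 19.936690 + (19.936690 − 8.708538)/3 = 23.679407
T(2,2) = (16·23.679407 − 22.558399) / 15 = 23.754141

23.7541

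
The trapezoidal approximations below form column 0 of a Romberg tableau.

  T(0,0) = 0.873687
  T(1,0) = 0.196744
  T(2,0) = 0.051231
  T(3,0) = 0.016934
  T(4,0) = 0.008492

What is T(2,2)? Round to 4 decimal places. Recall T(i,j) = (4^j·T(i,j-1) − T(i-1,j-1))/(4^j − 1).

T(1,1) = (4·0.196744 − 0.873687) / 3 = -0.028904
T(2,1) = (4·0.051231 − 0.196744) / 3 = 0.002727
T(2,2) = 0.002727 + (0.002727 − (-0.028904))/15 = 0.004836
(Column j=1 coincides with Simpson's rule on the same nodes.)

0.0048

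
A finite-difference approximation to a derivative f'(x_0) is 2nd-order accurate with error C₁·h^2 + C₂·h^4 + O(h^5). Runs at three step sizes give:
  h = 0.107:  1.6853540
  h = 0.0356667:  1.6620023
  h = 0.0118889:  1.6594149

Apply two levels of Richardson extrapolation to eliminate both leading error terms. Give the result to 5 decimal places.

First eliminate the h^2 term (factor 3^2 = 9):
  B₁ = (9·1.6620023 − 1.6853540)/8 = 1.6590833
  B₂ = (9·1.6594149 − 1.6620023)/8 = 1.6590915
Then eliminate the h^4 term (factor 3^4 = 81):
  (81·1.6590915 − 1.6590833)/80 = 1.6590916

1.65909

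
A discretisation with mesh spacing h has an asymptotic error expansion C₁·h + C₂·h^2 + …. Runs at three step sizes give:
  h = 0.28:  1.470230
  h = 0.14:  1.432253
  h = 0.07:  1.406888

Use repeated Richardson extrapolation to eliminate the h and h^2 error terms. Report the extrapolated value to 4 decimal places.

1.3773

First eliminate the h term (factor 2^1 = 2):
  B₁ = (2·1.432253 − 1.470230)/1 = 1.394276
  B₂ = (2·1.406888 − 1.432253)/1 = 1.381523
Then eliminate the h^2 term (factor 2^2 = 4):
  (4·1.381523 − 1.394276)/3 = 1.377272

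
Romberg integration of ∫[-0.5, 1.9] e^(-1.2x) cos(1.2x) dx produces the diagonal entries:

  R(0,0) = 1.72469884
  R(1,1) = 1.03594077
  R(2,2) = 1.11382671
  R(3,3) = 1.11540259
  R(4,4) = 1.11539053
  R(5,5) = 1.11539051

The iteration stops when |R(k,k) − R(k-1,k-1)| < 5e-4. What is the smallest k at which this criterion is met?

k = 4

|R(1,1) − R(0,0)| = 0.68875807 ≥ 5e-4
|R(2,2) − R(1,1)| = 0.07788594 ≥ 5e-4
|R(3,3) − R(2,2)| = 0.00157588 ≥ 5e-4
|R(4,4) − R(3,3)| = 0.00001206 < 5e-4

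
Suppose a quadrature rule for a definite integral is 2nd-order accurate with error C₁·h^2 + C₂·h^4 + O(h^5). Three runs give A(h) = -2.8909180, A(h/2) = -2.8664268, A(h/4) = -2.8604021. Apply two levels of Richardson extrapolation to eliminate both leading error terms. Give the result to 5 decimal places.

First eliminate the h^2 term (factor 2^2 = 4):
  B₁ = (4·(-2.8664268) − (-2.8909180))/3 = -2.8582631
  B₂ = (4·(-2.8604021) − (-2.8664268))/3 = -2.8583939
Then eliminate the h^4 term (factor 2^4 = 16):
  (16·(-2.8583939) − (-2.8582631))/15 = -2.8584026

-2.85840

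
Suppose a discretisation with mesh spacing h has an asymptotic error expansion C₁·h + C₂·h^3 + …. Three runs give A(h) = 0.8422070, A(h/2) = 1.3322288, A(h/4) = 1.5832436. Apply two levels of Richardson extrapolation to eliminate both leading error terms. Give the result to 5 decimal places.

First eliminate the h term (factor 2^1 = 2):
  B₁ = (2·1.3322288 − 0.8422070)/1 = 1.8222506
  B₂ = (2·1.5832436 − 1.3322288)/1 = 1.8342584
Then eliminate the h^3 term (factor 2^3 = 8):
  (8·1.8342584 − 1.8222506)/7 = 1.8359738

1.83597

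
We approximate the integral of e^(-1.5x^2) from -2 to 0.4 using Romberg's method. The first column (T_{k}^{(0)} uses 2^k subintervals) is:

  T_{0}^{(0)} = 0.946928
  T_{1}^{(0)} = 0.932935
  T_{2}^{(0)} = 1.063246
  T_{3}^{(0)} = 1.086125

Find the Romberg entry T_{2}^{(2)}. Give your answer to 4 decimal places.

1.1186

Richardson extrapolation on the trapezoidal column (denominator 4−1=3):
T_{1}^{(1)} = 0.932935 + (0.932935 − 0.946928)/3 = 0.928271
T_{2}^{(1)} = (4·1.063246 − 0.932935) / 3 = 1.106683
T_{2}^{(2)} = (16·1.106683 − 0.928271) / 15 = 1.118577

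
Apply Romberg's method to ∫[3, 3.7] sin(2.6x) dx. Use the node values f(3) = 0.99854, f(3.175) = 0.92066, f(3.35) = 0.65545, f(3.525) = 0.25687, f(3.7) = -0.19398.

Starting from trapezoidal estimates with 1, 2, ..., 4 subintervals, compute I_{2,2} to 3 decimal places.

0.398

I_{0,0} (trapezoid, 1 panel, h=0.7000): 0.28160
I_{1,0} (trapezoid, 2 panels, h=0.3500): 0.37021
I_{2,0} (trapezoid, 4 panels, h=0.1750): 0.39117
I_{1,1} = 0.37021 + (0.37021 − 0.28160)/3 = 0.39975
I_{2,1} = 0.39117 + (0.39117 − 0.37021)/3 = 0.39816
I_{2,2} = 0.39816 + (0.39816 − 0.39975)/15 = 0.39805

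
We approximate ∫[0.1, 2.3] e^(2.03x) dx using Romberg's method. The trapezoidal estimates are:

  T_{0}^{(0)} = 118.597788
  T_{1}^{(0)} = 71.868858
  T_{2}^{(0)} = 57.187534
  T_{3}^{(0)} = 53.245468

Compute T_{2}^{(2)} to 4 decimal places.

Richardson extrapolation on the trapezoidal column (denominator 4−1=3):
T_{1}^{(1)} = (4·71.868858 − 118.597788) / 3 = 56.292548
T_{2}^{(1)} = 57.187534 + (57.187534 − 71.868858)/3 = 52.293759
T_{2}^{(2)} = (16·52.293759 − 56.292548) / 15 = 52.027173

52.0272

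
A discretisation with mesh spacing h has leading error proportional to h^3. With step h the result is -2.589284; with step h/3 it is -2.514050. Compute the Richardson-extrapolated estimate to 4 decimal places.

The leading error scales as h^3; refining by a factor of 3 reduces it by 3^3 = 27.
Extrapolated value = (27·A(h/3) − A(h)) / (27 − 1)
= (27·(-2.514050) − (-2.589284)) / 26
= -65.290066 / 26 = -2.511156

-2.5112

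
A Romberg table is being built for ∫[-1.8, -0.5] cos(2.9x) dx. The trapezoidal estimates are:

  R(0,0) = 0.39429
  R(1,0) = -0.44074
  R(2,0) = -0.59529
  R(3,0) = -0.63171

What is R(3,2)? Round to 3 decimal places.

R(2,1) = (4·(-0.59529) − (-0.44074)) / 3 = -0.64681
R(3,1) = (4·(-0.63171) − (-0.59529)) / 3 = -0.64385
R(3,2) = -0.64385 + (-0.64385 − (-0.64681))/15 = -0.64365

-0.644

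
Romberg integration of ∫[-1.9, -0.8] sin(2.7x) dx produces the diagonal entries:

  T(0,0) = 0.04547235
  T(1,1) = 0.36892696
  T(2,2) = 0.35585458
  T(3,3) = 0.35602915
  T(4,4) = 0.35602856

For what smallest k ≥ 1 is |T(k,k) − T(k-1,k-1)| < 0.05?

k = 2

|T(1,1) − T(0,0)| = 0.32345461 ≥ 0.05
|T(2,2) − T(1,1)| = 0.01307238 < 0.05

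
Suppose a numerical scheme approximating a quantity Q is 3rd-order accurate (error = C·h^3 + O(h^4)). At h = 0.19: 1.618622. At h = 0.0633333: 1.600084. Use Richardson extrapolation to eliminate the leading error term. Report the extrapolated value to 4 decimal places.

1.5994

The leading error scales as h^3; refining by a factor of 3 reduces it by 3^3 = 27.
Extrapolated value = (27·A(h/3) − A(h)) / (27 − 1)
= (27·1.600084 − 1.618622) / 26
= 41.583646 / 26 = 1.599371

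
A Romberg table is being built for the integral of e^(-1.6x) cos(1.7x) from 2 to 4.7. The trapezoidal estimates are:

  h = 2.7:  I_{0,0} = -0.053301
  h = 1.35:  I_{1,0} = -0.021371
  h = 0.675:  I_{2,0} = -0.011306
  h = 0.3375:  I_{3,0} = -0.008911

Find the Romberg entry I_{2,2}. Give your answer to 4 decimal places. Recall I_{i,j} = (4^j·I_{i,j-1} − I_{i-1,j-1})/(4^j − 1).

-0.0078

Richardson extrapolation on the trapezoidal column (denominator 4−1=3):
I_{1,1} = -0.021371 + (-0.021371 − (-0.053301))/3 = -0.010728
I_{2,1} = (4·(-0.011306) − (-0.021371)) / 3 = -0.007951
I_{2,2} = -0.007951 + (-0.007951 − (-0.010728))/15 = -0.007766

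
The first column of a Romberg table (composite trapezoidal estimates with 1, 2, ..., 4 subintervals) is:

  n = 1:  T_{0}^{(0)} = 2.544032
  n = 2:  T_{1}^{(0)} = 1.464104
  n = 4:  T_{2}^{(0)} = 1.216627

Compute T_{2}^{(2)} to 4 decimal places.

1.1361

Richardson extrapolation on the trapezoidal column (denominator 4−1=3):
T_{1}^{(1)} = (4·1.464104 − 2.544032) / 3 = 1.104128
T_{2}^{(1)} = (4·1.216627 − 1.464104) / 3 = 1.134135
T_{2}^{(2)} = 1.134135 + (1.134135 − 1.104128)/15 = 1.136135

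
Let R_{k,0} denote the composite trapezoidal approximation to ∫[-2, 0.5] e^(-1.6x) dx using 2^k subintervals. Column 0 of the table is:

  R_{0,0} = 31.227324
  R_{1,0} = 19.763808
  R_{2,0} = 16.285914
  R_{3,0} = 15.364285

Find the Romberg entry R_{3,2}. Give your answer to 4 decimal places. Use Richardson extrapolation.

Richardson extrapolation on the trapezoidal column (denominator 4−1=3):
R_{2,1} = (4·16.285914 − 19.763808) / 3 = 15.126616
R_{3,1} = (4·15.364285 − 16.285914) / 3 = 15.057075
R_{3,2} = (16·15.057075 − 15.126616) / 15 = 15.052439

15.0524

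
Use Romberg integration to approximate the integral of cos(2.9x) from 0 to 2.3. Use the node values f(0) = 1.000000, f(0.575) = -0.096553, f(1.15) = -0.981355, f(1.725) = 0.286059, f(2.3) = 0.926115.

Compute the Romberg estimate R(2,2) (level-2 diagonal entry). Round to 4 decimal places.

0.1986

R(0,0) (trapezoid, 1 panel, h=2.3000): 2.215032
R(1,0) (trapezoid, 2 panels, h=1.1500): -0.021042
R(2,0) (trapezoid, 4 panels, h=0.5750): 0.098445
R(1,1) = -0.021042 + (-0.021042 − 2.215032)/3 = -0.766400
R(2,1) = 0.098445 + (0.098445 − (-0.021042))/3 = 0.138274
R(2,2) = 0.138274 + (0.138274 − (-0.766400))/15 = 0.198586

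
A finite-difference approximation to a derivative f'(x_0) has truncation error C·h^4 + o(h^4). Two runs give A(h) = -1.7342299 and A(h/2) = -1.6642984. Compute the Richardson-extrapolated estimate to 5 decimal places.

The leading error scales as h^4; refining by a factor of 2 reduces it by 2^4 = 16.
Extrapolated value = (16·A(h/2) − A(h)) / (16 − 1)
= (16·(-1.6642984) − (-1.7342299)) / 15
= -24.8945445 / 15 = -1.6596363

-1.65964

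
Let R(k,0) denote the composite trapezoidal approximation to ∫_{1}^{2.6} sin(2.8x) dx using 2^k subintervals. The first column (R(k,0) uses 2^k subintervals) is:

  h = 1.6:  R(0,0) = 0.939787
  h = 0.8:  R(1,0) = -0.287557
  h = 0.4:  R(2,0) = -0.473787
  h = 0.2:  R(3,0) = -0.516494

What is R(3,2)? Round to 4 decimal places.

Richardson extrapolation on the trapezoidal column (denominator 4−1=3):
R(2,1) = (4·(-0.473787) − (-0.287557)) / 3 = -0.535864
R(3,1) = (4·(-0.516494) − (-0.473787)) / 3 = -0.530730
R(3,2) = (16·(-0.530730) − (-0.535864)) / 15 = -0.530388

-0.5304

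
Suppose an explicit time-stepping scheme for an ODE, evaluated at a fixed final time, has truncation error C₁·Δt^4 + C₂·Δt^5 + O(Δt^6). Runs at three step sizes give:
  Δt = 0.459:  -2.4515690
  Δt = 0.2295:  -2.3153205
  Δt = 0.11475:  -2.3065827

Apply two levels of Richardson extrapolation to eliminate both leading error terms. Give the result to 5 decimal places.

First eliminate the Δt^4 term (factor 2^4 = 16):
  B₁ = (16·(-2.3153205) − (-2.4515690))/15 = -2.3062373
  B₂ = (16·(-2.3065827) − (-2.3153205))/15 = -2.3060002
Then eliminate the Δt^5 term (factor 2^5 = 32):
  (32·(-2.3060002) − (-2.3062373))/31 = -2.3059926

-2.30599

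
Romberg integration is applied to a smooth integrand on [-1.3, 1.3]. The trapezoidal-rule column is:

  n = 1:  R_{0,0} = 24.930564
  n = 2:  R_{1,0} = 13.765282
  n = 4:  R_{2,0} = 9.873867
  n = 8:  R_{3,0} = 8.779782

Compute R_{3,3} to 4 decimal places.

Richardson extrapolation on the trapezoidal column (denominator 4−1=3):
R_{1,1} = (4·13.765282 − 24.930564) / 3 = 10.043521
R_{2,1} = 9.873867 + (9.873867 − 13.765282)/3 = 8.576729
R_{3,1} = (4·8.779782 − 9.873867) / 3 = 8.415087
R_{2,2} = (16·8.576729 − 10.043521) / 15 = 8.478943
R_{3,2} = 8.415087 + (8.415087 − 8.576729)/15 = 8.404311
R_{3,3} = 8.404311 + (8.404311 − 8.478943)/63 = 8.403126

8.4031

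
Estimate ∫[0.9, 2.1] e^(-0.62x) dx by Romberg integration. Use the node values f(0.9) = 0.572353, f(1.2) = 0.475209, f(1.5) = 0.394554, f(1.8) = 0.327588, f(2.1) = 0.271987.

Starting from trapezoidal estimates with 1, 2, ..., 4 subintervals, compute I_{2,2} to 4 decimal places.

I_{0,0} (trapezoid, 1 panel, h=1.2000): 0.506604
I_{1,0} (trapezoid, 2 panels, h=0.6000): 0.490034
I_{2,0} (trapezoid, 4 panels, h=0.3000): 0.485856
I_{1,1} = 0.490034 + (0.490034 − 0.506604)/3 = 0.484511
I_{2,1} = 0.485856 + (0.485856 − 0.490034)/3 = 0.484463
I_{2,2} = 0.484463 + (0.484463 − 0.484511)/15 = 0.484460

0.4845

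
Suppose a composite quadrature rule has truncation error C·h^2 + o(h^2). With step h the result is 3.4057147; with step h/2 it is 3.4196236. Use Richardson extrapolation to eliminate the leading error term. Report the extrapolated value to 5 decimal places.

3.42426

The leading error scales as h^2; refining by a factor of 2 reduces it by 2^2 = 4.
Extrapolated value = (4·A(h/2) − A(h)) / (4 − 1)
= (4·3.4196236 − 3.4057147) / 3
= 10.2727797 / 3 = 3.4242599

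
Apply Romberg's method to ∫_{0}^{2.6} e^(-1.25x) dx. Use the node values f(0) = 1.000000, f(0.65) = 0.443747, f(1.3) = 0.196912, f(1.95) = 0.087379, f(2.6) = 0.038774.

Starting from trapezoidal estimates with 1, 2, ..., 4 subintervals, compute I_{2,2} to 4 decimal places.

I_{0,0} (trapezoid, 1 panel, h=2.6000): 1.350406
I_{1,0} (trapezoid, 2 panels, h=1.3000): 0.931189
I_{2,0} (trapezoid, 4 panels, h=0.6500): 0.810826
I_{1,1} = 0.931189 + (0.931189 − 1.350406)/3 = 0.791450
I_{2,1} = 0.810826 + (0.810826 − 0.931189)/3 = 0.770705
I_{2,2} = 0.770705 + (0.770705 − 0.791450)/15 = 0.769322

0.7693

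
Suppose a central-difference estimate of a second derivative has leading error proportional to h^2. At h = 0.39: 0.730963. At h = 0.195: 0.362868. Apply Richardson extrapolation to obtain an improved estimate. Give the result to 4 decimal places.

The leading error scales as h^2; refining by a factor of 2 reduces it by 2^2 = 4.
Extrapolated value = (4·A(h/2) − A(h)) / (4 − 1)
= (4·0.362868 − 0.730963) / 3
= 0.720509 / 3 = 0.240170

0.2402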